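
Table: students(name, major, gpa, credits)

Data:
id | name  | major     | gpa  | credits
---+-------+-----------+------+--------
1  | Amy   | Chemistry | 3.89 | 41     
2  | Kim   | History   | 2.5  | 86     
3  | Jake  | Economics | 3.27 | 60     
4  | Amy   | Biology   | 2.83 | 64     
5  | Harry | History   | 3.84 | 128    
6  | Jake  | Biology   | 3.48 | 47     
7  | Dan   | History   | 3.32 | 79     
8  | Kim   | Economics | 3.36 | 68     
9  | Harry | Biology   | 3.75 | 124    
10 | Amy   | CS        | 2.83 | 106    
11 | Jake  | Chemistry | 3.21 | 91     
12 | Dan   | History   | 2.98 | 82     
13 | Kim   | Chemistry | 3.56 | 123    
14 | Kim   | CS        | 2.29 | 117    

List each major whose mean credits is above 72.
SELECT major, AVG(credits)
FROM students
GROUP BY major
HAVING AVG(credits) > 72

Result:
  Biology: avg=78.33
  CS: avg=111.50
  Chemistry: avg=85.00
  History: avg=93.75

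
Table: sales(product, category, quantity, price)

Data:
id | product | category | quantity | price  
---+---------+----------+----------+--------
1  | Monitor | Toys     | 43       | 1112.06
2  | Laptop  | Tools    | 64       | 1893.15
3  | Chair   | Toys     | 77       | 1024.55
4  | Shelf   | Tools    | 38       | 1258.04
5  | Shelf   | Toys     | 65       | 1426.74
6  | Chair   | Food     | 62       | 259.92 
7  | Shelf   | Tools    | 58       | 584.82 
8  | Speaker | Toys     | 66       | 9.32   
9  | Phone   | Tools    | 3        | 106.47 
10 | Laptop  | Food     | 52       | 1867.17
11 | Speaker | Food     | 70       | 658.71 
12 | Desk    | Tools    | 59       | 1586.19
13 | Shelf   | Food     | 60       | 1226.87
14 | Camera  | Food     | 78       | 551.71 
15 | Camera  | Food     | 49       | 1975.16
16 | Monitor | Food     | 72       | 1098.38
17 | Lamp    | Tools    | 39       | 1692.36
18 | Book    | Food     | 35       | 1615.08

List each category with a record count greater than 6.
SELECT category, COUNT(*) as cnt
FROM sales
GROUP BY category
HAVING COUNT(*) > 6

Result:
  Food: 8

Note: HAVING filters groups after aggregation, WHERE filters rows before.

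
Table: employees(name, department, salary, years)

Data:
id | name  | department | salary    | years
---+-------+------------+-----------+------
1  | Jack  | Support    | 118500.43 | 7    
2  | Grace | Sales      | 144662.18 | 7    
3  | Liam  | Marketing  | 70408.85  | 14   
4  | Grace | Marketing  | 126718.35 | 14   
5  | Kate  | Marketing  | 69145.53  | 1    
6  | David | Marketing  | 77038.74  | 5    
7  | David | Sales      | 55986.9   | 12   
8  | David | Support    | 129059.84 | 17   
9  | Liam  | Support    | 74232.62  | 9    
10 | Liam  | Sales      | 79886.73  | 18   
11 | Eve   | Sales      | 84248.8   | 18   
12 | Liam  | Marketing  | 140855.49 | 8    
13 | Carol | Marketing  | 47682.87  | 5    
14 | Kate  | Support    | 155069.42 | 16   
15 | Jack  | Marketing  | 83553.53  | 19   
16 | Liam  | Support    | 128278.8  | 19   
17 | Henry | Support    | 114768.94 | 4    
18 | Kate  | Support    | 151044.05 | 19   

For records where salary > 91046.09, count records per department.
SELECT department, COUNT(*)
FROM employees
WHERE salary > 91046.09
GROUP BY department

Note: WHERE filters rows before grouping.

Result:
  Marketing: 2
  Sales: 1
  Support: 6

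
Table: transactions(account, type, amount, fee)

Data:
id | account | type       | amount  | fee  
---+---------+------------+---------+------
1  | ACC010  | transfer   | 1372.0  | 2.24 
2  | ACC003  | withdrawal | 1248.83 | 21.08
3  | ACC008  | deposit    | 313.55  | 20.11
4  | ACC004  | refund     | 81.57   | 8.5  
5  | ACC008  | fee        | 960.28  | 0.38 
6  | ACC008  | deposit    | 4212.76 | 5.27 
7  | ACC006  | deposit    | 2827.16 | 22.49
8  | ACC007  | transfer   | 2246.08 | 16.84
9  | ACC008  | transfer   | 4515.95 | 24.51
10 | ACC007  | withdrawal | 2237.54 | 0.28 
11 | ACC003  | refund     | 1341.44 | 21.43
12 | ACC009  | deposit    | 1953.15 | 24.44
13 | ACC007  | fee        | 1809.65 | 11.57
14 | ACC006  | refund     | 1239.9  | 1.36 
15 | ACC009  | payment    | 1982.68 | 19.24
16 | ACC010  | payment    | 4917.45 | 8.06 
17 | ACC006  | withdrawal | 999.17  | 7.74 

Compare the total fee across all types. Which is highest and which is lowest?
SELECT type, SUM(fee)
FROM transactions
GROUP BY type
ORDER BY SUM(fee)

All groups:
  fee: 11.95
  payment: 27.30
  withdrawal: 29.10
  refund: 31.29
  transfer: 43.59
  deposit: 72.31

Highest: deposit (72.31)
Lowest: fee (11.95)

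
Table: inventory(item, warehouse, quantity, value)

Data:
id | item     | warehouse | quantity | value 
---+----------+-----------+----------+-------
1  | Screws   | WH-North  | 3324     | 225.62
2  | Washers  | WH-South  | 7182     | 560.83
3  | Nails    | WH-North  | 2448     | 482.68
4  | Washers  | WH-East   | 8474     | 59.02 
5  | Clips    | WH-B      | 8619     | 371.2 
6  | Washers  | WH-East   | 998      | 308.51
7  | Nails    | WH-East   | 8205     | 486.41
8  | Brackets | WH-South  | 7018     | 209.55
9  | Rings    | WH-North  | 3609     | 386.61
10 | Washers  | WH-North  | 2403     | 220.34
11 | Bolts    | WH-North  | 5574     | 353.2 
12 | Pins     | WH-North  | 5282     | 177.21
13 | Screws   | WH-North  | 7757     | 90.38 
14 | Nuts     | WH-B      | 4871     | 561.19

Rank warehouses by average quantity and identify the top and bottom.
SELECT warehouse, AVG(quantity)
FROM inventory
GROUP BY warehouse
ORDER BY AVG(quantity)

All groups:
  WH-North: 4342.43
  WH-East: 5892.33
  WH-B: 6745.00
  WH-South: 7100.00

Highest: WH-South (7100.00)
Lowest: WH-North (4342.43)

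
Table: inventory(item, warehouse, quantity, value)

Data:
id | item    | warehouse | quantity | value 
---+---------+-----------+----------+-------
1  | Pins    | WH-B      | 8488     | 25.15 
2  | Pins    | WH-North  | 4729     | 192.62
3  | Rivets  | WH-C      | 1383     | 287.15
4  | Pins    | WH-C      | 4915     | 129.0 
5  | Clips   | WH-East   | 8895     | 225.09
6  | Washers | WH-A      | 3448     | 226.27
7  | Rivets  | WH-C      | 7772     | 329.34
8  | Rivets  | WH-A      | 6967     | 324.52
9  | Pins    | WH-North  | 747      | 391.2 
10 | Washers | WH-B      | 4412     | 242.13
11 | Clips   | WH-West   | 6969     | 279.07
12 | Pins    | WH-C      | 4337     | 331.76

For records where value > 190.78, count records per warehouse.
SELECT warehouse, COUNT(*)
FROM inventory
WHERE value > 190.78
GROUP BY warehouse

Note: WHERE filters rows before grouping.

Result:
  WH-A: 2
  WH-B: 1
  WH-C: 3
  WH-East: 1
  WH-North: 2
  WH-West: 1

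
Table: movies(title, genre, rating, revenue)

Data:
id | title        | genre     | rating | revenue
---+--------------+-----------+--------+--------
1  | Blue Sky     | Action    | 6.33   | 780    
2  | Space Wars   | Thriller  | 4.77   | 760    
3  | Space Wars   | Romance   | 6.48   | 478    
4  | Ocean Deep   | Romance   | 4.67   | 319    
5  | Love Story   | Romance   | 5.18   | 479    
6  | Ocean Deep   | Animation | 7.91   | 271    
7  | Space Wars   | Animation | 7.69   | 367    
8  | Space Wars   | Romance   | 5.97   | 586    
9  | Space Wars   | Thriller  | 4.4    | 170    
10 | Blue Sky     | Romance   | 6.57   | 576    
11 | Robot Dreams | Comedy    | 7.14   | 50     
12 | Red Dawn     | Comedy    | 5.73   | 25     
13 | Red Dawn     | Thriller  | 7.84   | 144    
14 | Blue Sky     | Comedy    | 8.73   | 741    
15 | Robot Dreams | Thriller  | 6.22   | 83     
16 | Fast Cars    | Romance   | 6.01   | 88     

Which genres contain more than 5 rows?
SELECT genre, COUNT(*) as cnt
FROM movies
GROUP BY genre
HAVING COUNT(*) > 5

Result:
  Romance: 6

Note: HAVING filters groups after aggregation, WHERE filters rows before.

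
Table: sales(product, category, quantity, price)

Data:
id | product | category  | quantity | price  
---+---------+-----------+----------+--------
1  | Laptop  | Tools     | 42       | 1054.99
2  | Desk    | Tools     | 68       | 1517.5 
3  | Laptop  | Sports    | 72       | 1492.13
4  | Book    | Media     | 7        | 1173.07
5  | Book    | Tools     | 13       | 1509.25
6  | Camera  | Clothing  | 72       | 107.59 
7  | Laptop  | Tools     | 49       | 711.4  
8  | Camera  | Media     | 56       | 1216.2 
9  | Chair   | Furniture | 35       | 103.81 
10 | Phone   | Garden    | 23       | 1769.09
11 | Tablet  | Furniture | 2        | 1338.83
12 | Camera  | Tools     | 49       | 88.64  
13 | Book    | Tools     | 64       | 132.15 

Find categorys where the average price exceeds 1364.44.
SELECT category, AVG(price)
FROM sales
GROUP BY category
HAVING AVG(price) > 1364.44

Result:
  Garden: avg=1769.09
  Sports: avg=1492.13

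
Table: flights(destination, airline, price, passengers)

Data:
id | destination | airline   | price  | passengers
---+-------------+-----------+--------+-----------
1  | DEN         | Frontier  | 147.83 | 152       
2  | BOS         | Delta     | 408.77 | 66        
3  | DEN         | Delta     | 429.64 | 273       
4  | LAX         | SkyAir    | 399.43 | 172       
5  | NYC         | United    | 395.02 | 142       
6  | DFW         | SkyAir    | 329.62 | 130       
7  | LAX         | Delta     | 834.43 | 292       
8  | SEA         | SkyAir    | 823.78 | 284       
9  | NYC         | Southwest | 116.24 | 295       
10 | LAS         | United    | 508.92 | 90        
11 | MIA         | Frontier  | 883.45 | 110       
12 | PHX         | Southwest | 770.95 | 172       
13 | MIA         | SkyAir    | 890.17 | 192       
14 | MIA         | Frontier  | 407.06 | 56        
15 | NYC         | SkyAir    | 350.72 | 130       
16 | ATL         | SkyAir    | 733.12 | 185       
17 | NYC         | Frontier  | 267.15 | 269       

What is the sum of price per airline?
SELECT airline, SUM(price) as result
FROM flights
GROUP BY airline

Result:
  Delta: 1672.84
  Frontier: 1705.49
  SkyAir: 3526.84
  Southwest: 887.19
  United: 903.94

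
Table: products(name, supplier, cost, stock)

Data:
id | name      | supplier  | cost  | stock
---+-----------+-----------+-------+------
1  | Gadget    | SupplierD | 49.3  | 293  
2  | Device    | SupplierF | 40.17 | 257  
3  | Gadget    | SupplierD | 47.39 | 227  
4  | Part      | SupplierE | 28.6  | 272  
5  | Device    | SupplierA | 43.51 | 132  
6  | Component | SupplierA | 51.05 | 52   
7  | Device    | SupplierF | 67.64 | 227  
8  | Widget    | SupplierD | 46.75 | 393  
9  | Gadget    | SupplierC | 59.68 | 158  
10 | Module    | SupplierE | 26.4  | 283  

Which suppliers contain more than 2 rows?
SELECT supplier, COUNT(*) as cnt
FROM products
GROUP BY supplier
HAVING COUNT(*) > 2

Result:
  SupplierD: 3

Note: HAVING filters groups after aggregation, WHERE filters rows before.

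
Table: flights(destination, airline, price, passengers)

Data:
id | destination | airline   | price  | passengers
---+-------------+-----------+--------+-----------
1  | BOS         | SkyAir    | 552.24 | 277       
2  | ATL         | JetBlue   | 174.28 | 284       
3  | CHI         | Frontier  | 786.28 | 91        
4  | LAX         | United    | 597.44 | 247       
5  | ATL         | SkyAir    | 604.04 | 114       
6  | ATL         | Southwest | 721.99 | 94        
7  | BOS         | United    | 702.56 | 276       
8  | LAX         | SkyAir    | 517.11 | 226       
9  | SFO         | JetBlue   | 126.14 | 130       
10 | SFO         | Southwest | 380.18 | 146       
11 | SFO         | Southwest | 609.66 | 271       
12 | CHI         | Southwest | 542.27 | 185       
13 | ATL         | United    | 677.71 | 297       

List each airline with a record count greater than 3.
SELECT airline, COUNT(*) as cnt
FROM flights
GROUP BY airline
HAVING COUNT(*) > 3

Result:
  Southwest: 4

Note: HAVING filters groups after aggregation, WHERE filters rows before.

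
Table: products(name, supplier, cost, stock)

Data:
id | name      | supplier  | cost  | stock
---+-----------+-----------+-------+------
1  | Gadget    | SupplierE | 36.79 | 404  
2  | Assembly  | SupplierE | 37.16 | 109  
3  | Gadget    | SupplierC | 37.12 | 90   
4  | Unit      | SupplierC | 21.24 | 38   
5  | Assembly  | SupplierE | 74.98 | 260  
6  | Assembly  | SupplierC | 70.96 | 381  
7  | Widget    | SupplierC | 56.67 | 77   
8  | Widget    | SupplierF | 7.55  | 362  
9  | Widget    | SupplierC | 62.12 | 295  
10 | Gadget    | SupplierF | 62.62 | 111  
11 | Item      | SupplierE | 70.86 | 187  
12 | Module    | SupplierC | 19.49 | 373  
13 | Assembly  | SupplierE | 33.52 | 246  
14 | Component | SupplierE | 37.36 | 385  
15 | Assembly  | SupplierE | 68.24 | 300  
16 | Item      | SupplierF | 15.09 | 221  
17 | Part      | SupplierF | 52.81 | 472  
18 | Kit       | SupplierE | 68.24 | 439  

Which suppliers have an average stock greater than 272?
SELECT supplier, AVG(stock)
FROM products
GROUP BY supplier
HAVING AVG(stock) > 272

Result:
  SupplierE: avg=291.25
  SupplierF: avg=291.50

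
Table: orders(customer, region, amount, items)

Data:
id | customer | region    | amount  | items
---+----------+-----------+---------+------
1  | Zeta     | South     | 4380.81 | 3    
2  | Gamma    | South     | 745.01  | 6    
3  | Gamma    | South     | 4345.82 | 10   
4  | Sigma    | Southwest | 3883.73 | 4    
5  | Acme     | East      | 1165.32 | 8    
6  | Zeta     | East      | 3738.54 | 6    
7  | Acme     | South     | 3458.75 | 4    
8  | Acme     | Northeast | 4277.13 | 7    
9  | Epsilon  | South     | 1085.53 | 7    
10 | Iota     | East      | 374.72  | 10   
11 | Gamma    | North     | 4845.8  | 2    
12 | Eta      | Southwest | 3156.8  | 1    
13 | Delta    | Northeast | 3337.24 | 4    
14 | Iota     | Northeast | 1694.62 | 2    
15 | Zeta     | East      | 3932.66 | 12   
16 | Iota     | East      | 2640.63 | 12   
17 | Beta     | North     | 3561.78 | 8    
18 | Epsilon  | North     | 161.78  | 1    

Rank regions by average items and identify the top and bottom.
SELECT region, AVG(items)
FROM orders
GROUP BY region
ORDER BY AVG(items)

All groups:
  Southwest: 2.50
  North: 3.67
  Northeast: 4.33
  South: 6.00
  East: 9.60

Highest: East (9.60)
Lowest: Southwest (2.50)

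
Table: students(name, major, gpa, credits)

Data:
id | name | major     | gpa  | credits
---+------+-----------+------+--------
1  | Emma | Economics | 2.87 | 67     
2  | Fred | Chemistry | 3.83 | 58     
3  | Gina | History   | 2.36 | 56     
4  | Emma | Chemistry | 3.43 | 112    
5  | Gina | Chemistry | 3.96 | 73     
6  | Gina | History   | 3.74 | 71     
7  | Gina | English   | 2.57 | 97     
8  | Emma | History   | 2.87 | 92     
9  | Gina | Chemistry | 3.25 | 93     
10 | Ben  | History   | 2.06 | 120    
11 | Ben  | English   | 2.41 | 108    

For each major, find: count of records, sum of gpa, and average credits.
SELECT major,
       COUNT(*) as cnt,
       SUM(gpa) as total_gpa,
       AVG(credits) as avg_credits
FROM students
GROUP BY major

Result:
  Chemistry: 4 records, 14.47 total gpa, 84.00 avg credits
  Economics: 1 records, 2.87 total gpa, 67.00 avg credits
  English: 2 records, 4.98 total gpa, 102.50 avg credits
  History: 4 records, 11.03 total gpa, 84.75 avg credits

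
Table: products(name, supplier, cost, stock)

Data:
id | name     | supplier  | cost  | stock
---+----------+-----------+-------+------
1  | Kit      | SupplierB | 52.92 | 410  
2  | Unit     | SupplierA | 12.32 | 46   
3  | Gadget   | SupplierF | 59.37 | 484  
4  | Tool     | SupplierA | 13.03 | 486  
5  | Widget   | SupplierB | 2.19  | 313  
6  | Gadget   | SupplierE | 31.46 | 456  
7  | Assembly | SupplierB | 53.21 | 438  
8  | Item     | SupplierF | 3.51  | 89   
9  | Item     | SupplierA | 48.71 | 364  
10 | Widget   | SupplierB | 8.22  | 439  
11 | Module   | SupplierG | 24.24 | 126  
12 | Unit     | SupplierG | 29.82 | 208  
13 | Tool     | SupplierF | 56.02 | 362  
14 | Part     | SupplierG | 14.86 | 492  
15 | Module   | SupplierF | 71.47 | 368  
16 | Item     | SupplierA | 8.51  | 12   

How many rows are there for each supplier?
SELECT supplier, COUNT(*) as count
FROM products
GROUP BY supplier

Result:
  SupplierA: 4
  SupplierB: 4
  SupplierE: 1
  SupplierF: 4
  SupplierG: 3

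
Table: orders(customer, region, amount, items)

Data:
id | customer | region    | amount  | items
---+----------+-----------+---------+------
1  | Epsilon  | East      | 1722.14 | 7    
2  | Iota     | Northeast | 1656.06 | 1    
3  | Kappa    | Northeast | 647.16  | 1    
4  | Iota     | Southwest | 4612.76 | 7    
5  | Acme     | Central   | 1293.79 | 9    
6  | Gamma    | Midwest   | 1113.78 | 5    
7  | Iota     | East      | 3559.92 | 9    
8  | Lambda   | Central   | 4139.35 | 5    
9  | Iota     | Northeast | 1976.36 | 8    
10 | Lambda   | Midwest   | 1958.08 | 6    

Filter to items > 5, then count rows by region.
SELECT region, COUNT(*)
FROM orders
WHERE items > 5
GROUP BY region

Note: WHERE filters rows before grouping.

Result:
  Central: 1
  East: 2
  Midwest: 1
  Northeast: 1
  Southwest: 1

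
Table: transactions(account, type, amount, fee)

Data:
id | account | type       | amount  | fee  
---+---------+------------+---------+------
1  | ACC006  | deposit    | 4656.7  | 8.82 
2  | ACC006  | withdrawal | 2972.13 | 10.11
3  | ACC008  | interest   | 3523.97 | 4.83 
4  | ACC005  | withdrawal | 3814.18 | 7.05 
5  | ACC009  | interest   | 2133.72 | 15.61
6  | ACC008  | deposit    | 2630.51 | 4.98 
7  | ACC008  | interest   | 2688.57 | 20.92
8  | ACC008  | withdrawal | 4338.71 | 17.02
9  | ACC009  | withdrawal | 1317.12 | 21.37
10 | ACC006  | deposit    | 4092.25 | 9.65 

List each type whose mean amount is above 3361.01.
SELECT type, AVG(amount)
FROM transactions
GROUP BY type
HAVING AVG(amount) > 3361.01

Result:
  deposit: avg=3793.15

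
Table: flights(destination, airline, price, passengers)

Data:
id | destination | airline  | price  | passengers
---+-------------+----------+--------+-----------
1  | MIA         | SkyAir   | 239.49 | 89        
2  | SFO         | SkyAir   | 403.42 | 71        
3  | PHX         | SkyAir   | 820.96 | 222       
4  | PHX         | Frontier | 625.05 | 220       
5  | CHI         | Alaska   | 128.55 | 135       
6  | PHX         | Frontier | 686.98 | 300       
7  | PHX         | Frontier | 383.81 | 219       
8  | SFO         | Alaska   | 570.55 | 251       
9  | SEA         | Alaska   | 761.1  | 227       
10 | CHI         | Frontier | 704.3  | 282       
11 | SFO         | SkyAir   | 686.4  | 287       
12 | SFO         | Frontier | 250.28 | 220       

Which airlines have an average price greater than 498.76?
SELECT airline, AVG(price)
FROM flights
GROUP BY airline
HAVING AVG(price) > 498.76

Result:
  Frontier: avg=530.08
  SkyAir: avg=537.57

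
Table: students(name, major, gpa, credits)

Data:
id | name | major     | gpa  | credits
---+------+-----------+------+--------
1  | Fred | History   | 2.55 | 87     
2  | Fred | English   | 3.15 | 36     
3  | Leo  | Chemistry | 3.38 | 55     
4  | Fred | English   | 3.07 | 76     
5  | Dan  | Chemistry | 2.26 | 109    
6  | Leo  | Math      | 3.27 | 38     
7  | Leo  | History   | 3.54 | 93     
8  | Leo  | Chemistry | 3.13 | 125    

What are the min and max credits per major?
SELECT major, MIN(credits), MAX(credits)
FROM students
GROUP BY major

Result:
  Chemistry: min=55, max=125
  English: min=36, max=76
  History: min=87, max=93
  Math: min=38, max=38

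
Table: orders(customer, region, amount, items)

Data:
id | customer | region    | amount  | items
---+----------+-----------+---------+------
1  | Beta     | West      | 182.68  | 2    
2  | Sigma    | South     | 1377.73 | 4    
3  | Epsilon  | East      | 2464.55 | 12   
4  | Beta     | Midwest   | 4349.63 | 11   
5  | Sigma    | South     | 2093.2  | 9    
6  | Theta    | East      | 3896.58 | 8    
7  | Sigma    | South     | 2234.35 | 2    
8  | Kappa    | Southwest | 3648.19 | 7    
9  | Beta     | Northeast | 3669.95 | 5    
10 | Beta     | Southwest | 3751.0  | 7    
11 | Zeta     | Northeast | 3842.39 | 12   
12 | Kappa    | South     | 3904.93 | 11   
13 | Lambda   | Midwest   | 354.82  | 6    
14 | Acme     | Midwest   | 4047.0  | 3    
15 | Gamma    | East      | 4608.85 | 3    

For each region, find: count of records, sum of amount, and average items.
SELECT region,
       COUNT(*) as cnt,
       SUM(amount) as total_amount,
       AVG(items) as avg_items
FROM orders
GROUP BY region

Result:
  East: 3 records, 10969.98 total amount, 7.67 avg items
  Midwest: 3 records, 8751.45 total amount, 6.67 avg items
  Northeast: 2 records, 7512.34 total amount, 8.50 avg items
  South: 4 records, 9610.21 total amount, 6.50 avg items
  Southwest: 2 records, 7399.19 total amount, 7.00 avg items
  West: 1 records, 182.68 total amount, 2.00 avg items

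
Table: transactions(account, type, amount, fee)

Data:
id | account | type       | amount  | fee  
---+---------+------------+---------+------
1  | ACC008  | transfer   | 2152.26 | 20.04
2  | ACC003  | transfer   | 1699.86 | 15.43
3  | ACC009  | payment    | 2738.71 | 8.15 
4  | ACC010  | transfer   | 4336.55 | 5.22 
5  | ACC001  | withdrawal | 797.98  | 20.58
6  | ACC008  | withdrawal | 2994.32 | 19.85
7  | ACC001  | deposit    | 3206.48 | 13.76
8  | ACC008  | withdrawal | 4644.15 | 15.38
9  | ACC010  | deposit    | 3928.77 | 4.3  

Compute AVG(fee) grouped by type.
SELECT type, AVG(fee) as result
FROM transactions
GROUP BY type

Result:
  deposit: 9.03
  payment: 8.15
  transfer: 13.56
  withdrawal: 18.60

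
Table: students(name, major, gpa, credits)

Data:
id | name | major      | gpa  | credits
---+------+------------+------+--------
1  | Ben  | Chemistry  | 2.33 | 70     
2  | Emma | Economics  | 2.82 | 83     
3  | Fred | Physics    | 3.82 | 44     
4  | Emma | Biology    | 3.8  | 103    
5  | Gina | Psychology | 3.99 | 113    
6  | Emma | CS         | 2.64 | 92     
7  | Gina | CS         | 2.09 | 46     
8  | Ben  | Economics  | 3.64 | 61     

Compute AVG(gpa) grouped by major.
SELECT major, AVG(gpa) as result
FROM students
GROUP BY major

Result:
  Biology: 3.80
  CS: 2.37
  Chemistry: 2.33
  Economics: 3.23
  Physics: 3.82
  Psychology: 3.99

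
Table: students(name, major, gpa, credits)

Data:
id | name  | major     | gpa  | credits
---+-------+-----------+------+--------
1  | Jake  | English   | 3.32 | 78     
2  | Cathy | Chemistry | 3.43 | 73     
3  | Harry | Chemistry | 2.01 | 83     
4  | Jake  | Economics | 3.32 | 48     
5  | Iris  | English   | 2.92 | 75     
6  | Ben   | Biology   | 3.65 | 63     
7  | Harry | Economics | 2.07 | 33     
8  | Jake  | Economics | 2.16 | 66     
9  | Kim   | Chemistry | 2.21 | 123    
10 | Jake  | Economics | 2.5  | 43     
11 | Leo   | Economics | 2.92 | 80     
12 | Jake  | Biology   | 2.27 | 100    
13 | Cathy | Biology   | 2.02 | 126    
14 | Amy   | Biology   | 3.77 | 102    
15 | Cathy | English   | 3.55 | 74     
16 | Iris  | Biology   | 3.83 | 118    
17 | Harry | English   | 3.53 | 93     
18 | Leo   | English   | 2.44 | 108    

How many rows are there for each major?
SELECT major, COUNT(*) as count
FROM students
GROUP BY major

Result:
  Biology: 5
  Chemistry: 3
  Economics: 5
  English: 5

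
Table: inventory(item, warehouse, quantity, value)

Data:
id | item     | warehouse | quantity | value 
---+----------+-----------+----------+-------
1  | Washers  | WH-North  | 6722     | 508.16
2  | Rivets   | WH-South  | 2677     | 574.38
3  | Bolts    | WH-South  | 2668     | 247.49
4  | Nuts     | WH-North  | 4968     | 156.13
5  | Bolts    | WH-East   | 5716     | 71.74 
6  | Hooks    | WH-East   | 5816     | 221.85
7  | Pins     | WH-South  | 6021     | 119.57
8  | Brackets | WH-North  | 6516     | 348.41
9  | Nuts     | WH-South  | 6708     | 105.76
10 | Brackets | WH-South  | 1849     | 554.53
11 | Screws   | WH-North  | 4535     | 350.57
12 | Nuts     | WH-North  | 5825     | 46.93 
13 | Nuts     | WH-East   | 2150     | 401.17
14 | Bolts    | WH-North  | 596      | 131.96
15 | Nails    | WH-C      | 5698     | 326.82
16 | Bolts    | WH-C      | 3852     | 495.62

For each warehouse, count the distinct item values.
SELECT warehouse, COUNT(DISTINCT item)
FROM inventory
GROUP BY warehouse

Result:
  WH-C: 2 distinct
  WH-East: 3 distinct
  WH-North: 5 distinct
  WH-South: 5 distinct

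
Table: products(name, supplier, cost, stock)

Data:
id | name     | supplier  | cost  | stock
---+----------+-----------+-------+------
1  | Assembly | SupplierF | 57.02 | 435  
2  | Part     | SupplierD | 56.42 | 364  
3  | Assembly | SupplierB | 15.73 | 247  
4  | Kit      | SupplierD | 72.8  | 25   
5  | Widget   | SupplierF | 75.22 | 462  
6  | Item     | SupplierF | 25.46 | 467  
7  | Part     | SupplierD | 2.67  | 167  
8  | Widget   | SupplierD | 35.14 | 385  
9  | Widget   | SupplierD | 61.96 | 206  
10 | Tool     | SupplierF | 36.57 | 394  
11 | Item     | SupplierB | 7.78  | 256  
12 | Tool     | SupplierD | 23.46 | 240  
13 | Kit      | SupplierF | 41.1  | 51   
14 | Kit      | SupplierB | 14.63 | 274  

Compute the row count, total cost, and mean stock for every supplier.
SELECT supplier,
       COUNT(*) as cnt,
       SUM(cost) as total_cost,
       AVG(stock) as avg_stock
FROM products
GROUP BY supplier

Result:
  SupplierB: 3 records, 38.14 total cost, 259.00 avg stock
  SupplierD: 6 records, 252.45 total cost, 231.17 avg stock
  SupplierF: 5 records, 235.37 total cost, 361.80 avg stock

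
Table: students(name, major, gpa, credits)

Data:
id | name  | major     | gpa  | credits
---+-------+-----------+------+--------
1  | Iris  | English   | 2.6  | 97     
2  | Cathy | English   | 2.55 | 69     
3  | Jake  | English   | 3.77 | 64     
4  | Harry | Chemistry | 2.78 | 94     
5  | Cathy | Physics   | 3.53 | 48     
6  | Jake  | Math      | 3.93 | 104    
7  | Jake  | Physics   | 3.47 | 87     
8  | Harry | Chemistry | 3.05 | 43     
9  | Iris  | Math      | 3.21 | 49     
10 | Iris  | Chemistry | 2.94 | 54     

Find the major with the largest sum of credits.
SELECT major, SUM(credits) as val
FROM students
GROUP BY major
ORDER BY val DESC
LIMIT 1

Result: English with sum(credits) = 230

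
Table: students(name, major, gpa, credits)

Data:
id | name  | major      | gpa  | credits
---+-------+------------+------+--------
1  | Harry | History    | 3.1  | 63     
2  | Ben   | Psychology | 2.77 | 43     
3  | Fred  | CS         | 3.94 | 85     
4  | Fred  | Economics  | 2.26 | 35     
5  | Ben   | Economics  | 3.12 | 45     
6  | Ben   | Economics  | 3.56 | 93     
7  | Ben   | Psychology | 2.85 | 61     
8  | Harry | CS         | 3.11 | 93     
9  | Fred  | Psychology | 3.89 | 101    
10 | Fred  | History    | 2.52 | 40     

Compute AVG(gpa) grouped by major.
SELECT major, AVG(gpa) as result
FROM students
GROUP BY major

Result:
  CS: 3.53
  Economics: 2.98
  History: 2.81
  Psychology: 3.17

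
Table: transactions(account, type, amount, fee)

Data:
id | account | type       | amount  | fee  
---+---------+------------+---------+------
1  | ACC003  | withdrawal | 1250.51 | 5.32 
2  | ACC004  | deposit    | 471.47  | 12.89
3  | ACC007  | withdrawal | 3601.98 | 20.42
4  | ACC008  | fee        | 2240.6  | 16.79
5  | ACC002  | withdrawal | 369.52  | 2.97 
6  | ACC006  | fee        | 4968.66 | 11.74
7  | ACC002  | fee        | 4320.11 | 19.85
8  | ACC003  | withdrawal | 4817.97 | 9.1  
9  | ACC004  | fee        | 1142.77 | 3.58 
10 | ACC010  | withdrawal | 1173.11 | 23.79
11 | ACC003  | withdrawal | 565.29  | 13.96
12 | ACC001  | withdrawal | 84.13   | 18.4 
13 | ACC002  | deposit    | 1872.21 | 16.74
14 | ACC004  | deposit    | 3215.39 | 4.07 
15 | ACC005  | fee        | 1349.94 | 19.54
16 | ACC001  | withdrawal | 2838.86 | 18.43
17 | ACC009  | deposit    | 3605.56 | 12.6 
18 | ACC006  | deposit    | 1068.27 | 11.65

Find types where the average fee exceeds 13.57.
SELECT type, AVG(fee)
FROM transactions
GROUP BY type
HAVING AVG(fee) > 13.57

Result:
  fee: avg=14.30
  withdrawal: avg=14.05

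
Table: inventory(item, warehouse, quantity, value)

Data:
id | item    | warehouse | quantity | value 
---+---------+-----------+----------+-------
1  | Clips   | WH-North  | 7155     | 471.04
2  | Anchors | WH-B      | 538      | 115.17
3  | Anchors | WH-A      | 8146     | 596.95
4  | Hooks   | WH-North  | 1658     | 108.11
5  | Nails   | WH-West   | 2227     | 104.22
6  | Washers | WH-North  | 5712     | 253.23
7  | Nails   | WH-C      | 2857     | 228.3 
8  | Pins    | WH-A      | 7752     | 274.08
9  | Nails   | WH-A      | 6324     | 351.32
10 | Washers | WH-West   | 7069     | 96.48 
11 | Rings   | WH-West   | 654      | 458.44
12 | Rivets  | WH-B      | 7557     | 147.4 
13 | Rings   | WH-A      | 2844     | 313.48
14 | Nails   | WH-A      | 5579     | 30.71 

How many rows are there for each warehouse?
SELECT warehouse, COUNT(*) as count
FROM inventory
GROUP BY warehouse

Result:
  WH-A: 5
  WH-B: 2
  WH-C: 1
  WH-North: 3
  WH-West: 3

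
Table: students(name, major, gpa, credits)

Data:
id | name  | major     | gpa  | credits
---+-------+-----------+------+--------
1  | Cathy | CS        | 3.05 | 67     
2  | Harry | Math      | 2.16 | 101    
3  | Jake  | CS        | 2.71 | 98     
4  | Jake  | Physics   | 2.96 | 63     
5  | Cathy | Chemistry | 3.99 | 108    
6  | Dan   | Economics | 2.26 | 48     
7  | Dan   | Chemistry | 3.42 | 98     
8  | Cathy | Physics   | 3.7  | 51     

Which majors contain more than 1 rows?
SELECT major, COUNT(*) as cnt
FROM students
GROUP BY major
HAVING COUNT(*) > 1

Result:
  CS: 2
  Chemistry: 2
  Physics: 2

Note: HAVING filters groups after aggregation, WHERE filters rows before.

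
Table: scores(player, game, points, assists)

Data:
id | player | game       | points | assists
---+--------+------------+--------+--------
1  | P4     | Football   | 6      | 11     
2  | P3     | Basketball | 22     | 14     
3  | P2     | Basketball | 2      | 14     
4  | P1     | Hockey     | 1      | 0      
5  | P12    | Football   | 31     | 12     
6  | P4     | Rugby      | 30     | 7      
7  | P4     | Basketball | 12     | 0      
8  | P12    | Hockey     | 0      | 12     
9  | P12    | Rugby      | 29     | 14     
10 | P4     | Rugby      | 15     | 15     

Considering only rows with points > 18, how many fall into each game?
SELECT game, COUNT(*)
FROM scores
WHERE points > 18
GROUP BY game

Note: WHERE filters rows before grouping.

Result:
  Basketball: 1
  Football: 1
  Rugby: 2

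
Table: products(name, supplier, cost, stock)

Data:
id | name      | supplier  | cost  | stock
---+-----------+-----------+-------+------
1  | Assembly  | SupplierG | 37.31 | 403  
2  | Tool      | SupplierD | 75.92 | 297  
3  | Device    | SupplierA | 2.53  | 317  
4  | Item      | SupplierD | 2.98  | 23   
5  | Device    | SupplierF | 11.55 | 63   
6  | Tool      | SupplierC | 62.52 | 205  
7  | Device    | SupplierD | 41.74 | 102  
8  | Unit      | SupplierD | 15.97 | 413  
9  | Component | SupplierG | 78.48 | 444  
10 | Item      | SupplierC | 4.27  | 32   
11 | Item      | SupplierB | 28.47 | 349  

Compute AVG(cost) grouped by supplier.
SELECT supplier, AVG(cost) as result
FROM products
GROUP BY supplier

Result:
  SupplierA: 2.53
  SupplierB: 28.47
  SupplierC: 33.40
  SupplierD: 34.15
  SupplierF: 11.55
  SupplierG: 57.90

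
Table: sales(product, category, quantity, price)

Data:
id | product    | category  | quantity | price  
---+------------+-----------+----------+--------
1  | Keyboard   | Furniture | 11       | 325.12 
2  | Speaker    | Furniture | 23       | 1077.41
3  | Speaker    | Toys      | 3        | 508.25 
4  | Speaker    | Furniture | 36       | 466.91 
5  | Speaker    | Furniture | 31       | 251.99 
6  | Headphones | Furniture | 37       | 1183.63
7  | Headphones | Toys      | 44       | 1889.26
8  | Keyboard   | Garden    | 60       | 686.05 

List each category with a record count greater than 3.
SELECT category, COUNT(*) as cnt
FROM sales
GROUP BY category
HAVING COUNT(*) > 3

Result:
  Furniture: 5

Note: HAVING filters groups after aggregation, WHERE filters rows before.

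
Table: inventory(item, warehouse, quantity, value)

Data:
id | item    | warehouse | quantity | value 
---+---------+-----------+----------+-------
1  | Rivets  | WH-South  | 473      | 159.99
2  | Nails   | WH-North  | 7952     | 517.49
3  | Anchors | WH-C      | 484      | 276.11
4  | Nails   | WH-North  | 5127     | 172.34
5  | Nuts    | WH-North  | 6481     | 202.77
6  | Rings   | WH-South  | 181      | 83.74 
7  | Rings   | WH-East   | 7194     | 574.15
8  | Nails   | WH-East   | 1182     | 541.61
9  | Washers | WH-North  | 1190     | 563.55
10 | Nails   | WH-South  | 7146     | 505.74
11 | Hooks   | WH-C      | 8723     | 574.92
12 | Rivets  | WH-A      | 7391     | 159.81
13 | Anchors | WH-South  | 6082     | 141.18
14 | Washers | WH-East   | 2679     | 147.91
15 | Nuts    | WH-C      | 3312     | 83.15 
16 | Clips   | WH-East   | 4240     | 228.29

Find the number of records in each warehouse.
SELECT warehouse, COUNT(*) as count
FROM inventory
GROUP BY warehouse

Result:
  WH-A: 1
  WH-C: 3
  WH-East: 4
  WH-North: 4
  WH-South: 4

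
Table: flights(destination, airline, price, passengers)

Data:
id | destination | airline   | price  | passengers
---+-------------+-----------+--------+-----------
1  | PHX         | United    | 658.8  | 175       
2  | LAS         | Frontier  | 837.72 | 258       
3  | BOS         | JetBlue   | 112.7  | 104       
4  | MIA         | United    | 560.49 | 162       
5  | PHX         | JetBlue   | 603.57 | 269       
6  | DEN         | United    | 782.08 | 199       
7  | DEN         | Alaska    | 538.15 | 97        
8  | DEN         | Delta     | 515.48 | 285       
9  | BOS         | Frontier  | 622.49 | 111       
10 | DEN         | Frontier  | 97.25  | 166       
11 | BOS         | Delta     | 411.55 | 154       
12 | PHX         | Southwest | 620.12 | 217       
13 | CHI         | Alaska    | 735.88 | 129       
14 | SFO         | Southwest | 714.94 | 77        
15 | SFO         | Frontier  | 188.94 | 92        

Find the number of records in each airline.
SELECT airline, COUNT(*) as count
FROM flights
GROUP BY airline

Result:
  Alaska: 2
  Delta: 2
  Frontier: 4
  JetBlue: 2
  Southwest: 2
  United: 3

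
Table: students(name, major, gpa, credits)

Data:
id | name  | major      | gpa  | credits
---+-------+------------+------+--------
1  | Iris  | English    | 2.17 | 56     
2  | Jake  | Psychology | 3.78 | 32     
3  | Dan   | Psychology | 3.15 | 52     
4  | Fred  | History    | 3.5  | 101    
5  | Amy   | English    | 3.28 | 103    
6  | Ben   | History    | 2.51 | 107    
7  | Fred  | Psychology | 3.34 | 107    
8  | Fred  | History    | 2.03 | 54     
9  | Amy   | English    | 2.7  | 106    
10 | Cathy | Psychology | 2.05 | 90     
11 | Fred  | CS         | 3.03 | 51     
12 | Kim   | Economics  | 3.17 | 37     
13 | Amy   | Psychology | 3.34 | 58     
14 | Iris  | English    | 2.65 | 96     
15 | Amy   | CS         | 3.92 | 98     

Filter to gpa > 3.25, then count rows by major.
SELECT major, COUNT(*)
FROM students
WHERE gpa > 3.25
GROUP BY major

Note: WHERE filters rows before grouping.

Result:
  CS: 1
  English: 1
  History: 1
  Psychology: 3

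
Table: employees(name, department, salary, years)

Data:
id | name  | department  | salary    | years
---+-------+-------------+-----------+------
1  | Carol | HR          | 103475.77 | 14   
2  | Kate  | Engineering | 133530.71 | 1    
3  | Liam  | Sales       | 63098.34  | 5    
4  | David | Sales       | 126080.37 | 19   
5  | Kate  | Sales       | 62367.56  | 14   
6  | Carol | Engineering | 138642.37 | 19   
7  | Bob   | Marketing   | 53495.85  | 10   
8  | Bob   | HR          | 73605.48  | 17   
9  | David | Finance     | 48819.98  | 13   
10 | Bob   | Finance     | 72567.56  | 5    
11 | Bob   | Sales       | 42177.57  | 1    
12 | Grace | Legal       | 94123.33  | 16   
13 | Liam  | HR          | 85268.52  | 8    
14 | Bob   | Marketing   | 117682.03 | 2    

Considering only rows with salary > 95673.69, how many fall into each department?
SELECT department, COUNT(*)
FROM employees
WHERE salary > 95673.69
GROUP BY department

Note: WHERE filters rows before grouping.

Result:
  Engineering: 2
  HR: 1
  Marketing: 1
  Sales: 1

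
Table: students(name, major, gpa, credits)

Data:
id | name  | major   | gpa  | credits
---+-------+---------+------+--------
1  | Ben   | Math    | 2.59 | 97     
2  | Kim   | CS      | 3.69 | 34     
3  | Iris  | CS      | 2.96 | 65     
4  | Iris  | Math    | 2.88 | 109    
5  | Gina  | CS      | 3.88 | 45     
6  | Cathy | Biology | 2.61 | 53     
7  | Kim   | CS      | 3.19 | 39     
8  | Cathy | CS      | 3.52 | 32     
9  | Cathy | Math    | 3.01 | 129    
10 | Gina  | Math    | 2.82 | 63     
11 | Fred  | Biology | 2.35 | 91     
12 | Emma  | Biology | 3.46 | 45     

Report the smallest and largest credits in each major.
SELECT major, MIN(credits), MAX(credits)
FROM students
GROUP BY major

Result:
  Biology: min=45, max=91
  CS: min=32, max=65
  Math: min=63, max=129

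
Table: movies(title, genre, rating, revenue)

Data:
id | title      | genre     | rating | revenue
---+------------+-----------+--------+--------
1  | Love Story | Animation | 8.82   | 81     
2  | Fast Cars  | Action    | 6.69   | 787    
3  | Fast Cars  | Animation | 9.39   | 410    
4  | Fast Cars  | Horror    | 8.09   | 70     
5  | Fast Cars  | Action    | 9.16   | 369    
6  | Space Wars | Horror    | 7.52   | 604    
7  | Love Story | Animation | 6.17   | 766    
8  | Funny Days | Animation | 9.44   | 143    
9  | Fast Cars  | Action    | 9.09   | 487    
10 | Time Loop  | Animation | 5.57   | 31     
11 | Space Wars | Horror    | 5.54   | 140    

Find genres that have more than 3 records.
SELECT genre, COUNT(*) as cnt
FROM movies
GROUP BY genre
HAVING COUNT(*) > 3

Result:
  Animation: 5

Note: HAVING filters groups after aggregation, WHERE filters rows before.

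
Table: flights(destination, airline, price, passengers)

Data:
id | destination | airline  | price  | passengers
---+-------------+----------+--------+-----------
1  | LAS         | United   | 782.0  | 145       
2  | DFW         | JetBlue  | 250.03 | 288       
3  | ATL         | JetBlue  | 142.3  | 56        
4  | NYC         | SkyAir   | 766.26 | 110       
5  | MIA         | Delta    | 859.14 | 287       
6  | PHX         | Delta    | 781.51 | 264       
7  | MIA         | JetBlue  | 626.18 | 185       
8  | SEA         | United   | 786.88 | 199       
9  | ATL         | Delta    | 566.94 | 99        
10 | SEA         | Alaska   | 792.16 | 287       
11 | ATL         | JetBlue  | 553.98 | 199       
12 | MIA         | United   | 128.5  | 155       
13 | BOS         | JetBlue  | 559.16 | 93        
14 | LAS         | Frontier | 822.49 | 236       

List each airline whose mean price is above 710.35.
SELECT airline, AVG(price)
FROM flights
GROUP BY airline
HAVING AVG(price) > 710.35

Result:
  Alaska: avg=792.16
  Delta: avg=735.86
  Frontier: avg=822.49
  SkyAir: avg=766.26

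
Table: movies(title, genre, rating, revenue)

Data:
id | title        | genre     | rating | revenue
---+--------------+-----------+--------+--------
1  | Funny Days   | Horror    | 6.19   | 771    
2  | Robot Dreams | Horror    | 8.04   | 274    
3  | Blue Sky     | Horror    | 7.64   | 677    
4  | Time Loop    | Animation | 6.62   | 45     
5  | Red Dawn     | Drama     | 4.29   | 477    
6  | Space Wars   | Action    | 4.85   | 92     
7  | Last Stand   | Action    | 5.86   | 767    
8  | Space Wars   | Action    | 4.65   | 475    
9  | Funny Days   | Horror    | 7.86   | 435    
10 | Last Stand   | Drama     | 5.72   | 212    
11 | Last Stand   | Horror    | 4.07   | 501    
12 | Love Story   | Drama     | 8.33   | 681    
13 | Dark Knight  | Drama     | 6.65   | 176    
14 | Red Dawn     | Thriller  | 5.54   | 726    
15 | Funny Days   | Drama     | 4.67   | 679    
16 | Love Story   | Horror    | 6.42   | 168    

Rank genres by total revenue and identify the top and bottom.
SELECT genre, SUM(revenue)
FROM movies
GROUP BY genre
ORDER BY SUM(revenue)

All groups:
  Animation: 45
  Thriller: 726
  Action: 1334
  Drama: 2225
  Horror: 2826

Highest: Horror (2826)
Lowest: Animation (45)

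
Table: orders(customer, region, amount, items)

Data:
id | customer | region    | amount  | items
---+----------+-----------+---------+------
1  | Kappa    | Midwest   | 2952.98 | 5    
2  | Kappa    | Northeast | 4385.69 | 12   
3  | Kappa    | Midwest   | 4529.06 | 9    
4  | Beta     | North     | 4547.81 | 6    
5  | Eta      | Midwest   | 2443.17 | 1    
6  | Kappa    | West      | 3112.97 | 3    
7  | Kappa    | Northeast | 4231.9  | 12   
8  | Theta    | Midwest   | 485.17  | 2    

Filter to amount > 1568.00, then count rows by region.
SELECT region, COUNT(*)
FROM orders
WHERE amount > 1568.00
GROUP BY region

Note: WHERE filters rows before grouping.

Result:
  Midwest: 3
  North: 1
  Northeast: 2
  West: 1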